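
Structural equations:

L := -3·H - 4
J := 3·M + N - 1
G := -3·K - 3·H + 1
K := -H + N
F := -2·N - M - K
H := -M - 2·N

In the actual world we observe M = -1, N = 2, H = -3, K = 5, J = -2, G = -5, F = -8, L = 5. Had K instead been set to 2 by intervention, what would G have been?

Under do(K=2), the mechanism K := -H + N is discarded; K is fixed at 2.
H = -M - 2·N  [with M=-1, N=2]  = -3
G = -3·K - 3·H + 1  [with K=2, H=-3]  = 4

4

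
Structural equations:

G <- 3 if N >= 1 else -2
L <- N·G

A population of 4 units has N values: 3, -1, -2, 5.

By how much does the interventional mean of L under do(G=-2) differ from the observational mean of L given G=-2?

The intervention sets G=-2 in all 4 units regardless of N. Recomputing L per unit gives -6, 2, 4, -10; average -2.5.
Observing G=-2 restricts to units where G's equation naturally yields -2: N ∈ {-1, -2}. In that subpopulation L = 2, 4, mean 3.
Difference = -2.5 − 3 = -5.5.

-5.5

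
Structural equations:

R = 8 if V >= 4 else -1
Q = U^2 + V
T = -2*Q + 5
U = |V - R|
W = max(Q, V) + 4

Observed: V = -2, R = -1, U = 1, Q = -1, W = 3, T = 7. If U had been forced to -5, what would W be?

do(U=-5) replaces the equation U = |V - R| with the constant U = -5.
Q = U^2 + V  [with U=-5, V=-2]  = 23
W = max(Q, V) + 4  [with Q=23, V=-2]  = 27

27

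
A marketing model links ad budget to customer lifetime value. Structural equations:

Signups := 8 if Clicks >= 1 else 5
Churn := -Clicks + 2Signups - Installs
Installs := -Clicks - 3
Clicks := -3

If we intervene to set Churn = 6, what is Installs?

0

The intervention breaks the incoming arrows to Churn: Churn := -Clicks + 2Signups - Installs no longer applies, and Churn = 6.
Since Installs is not a descendant of the intervened variable, it is unaffected.
Installs = -Clicks - 3  [with Clicks=-3]  = 0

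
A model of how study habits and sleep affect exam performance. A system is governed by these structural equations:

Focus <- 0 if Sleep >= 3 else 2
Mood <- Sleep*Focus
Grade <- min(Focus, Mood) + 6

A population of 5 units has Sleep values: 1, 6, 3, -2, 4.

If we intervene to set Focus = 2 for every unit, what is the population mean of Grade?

6.8

Under do(Focus=2), Focus's equation is replaced by Focus=2 for every unit. Per-unit Grade: 8, 8, 8, 2, 8. Mean = 6.8.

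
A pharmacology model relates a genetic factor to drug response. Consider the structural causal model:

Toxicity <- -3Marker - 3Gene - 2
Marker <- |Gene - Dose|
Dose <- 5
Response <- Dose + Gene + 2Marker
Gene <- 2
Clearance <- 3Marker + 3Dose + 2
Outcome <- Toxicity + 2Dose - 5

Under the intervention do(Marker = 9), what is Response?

25

The intervention breaks the incoming arrows to Marker: Marker <- |Gene - Dose| no longer applies, and Marker = 9.
Response = Dose + Gene + 2Marker  [with Dose=5, Gene=2, Marker=9]  = 25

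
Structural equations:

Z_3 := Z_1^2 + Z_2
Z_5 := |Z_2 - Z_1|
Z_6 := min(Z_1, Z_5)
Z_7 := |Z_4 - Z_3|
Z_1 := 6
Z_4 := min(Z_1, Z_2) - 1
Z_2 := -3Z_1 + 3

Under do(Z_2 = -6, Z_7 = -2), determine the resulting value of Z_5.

Setting Z_2 = -6, Z_7 = -2 by intervention discards those variables' equations.
Z_5 = |Z_2 - Z_1|  [with Z_2=-6, Z_1=6]  = 12

12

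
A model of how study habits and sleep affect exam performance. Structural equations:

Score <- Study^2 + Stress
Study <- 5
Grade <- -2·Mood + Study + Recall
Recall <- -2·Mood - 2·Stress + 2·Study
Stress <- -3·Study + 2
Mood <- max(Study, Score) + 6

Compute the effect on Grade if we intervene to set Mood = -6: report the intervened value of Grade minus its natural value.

96

Under do(Mood=-6), the mechanism Mood <- max(Study, Score) + 6 is discarded; Mood is fixed at -6.
Stress = -3·Study + 2  [with Study=5]  = -13
Recall = -2·Mood - 2·Stress + 2·Study  [with Mood=-6, Stress=-13, Study=5]  = 48
Grade = -2·Mood + Study + Recall  [with Mood=-6, Study=5, Recall=48]  = 65
Without intervention: Stress = -3·Study + 2  [with Study=5]  = -13; Score = Study^2 + Stress  [with Study=5, Stress=-13]  = 12; Mood = max(Study, Score) + 6  [with Study=5, Score=12]  = 18; Recall = -2·Mood - 2·Stress + 2·Study  [with Mood=18, Stress=-13, Study=5]  = 0; Grade = -2·Mood + Study + Recall  [with Mood=18, Study=5, Recall=0]  = -31.
Change = 65 − (-31) = 96.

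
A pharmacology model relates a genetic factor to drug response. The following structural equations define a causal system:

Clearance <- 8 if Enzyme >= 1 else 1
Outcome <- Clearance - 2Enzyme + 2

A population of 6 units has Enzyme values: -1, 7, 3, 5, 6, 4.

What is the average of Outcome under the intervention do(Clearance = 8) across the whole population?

2

Every unit gets Clearance=8 under the intervention. Outcome values become 12, -4, 4, 0, -2, 2; E[Outcome|do(Clearance=8)] = 2.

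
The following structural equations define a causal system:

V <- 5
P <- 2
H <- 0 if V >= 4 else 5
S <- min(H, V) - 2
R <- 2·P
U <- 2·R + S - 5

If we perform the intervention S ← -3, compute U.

0

Under do(S=-3), the mechanism S <- min(H, V) - 2 is discarded; S is fixed at -3.
R = 2·P  [with P=2]  = 4
U = 2·R + S - 5  [with R=4, S=-3]  = 0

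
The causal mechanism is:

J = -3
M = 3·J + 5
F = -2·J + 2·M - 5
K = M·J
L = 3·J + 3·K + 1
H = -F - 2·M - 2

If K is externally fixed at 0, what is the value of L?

-8

Intervening sets K = 0 and removes its equation (K = M·J).
L = 3·J + 3·K + 1  [with J=-3, K=0]  = -8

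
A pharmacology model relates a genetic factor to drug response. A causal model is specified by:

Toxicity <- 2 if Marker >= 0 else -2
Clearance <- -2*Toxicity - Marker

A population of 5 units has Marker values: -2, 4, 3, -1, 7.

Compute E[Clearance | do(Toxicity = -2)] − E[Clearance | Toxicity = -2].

Every unit gets Toxicity=-2 under the intervention. Clearance values become 6, 0, 1, 5, -3; E[Clearance|do(Toxicity=-2)] = 1.8.
Conditioning on Toxicity=-2 selects the 2 unit(s) with Marker ∈ {-2, -1}. Their Clearance values: 6, 5. Mean = 5.5.
Difference = 1.8 − 5.5 = -3.7.

-3.7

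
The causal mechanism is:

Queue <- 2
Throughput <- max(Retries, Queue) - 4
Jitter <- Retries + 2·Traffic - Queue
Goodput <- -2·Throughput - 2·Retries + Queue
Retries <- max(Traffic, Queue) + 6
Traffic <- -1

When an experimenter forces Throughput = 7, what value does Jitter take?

The intervention breaks the incoming arrows to Throughput: Throughput <- max(Retries, Queue) - 4 no longer applies, and Throughput = 7.
Since Jitter is not a descendant of the intervened variable, it is unaffected.
Retries = max(Traffic, Queue) + 6  [with Traffic=-1, Queue=2]  = 8
Jitter = Retries + 2·Traffic - Queue  [with Retries=8, Traffic=-1, Queue=2]  = 4

4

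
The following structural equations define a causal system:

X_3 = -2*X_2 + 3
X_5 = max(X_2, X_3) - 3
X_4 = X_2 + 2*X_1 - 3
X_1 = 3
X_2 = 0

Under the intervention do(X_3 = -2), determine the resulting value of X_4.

3

The intervention breaks the incoming arrows to X_3: X_3 = -2*X_2 + 3 no longer applies, and X_3 = -2.
X_4 is not downstream of the intervention, so its value is determined by the original equations.
X_4 = X_2 + 2*X_1 - 3  [with X_2=0, X_1=3]  = 3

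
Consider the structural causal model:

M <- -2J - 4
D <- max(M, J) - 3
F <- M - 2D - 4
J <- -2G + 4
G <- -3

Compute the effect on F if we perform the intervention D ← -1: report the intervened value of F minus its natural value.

Intervening sets D = -1 and removes its equation (D <- max(M, J) - 3).
J = -2G + 4  [with G=-3]  = 10
M = -2J - 4  [with J=10]  = -24
F = M - 2D - 4  [with M=-24, D=-1]  = -26
Without intervention: J = -2G + 4  [with G=-3]  = 10; M = -2J - 4  [with J=10]  = -24; D = max(M, J) - 3  [with M=-24, J=10]  = 7; F = M - 2D - 4  [with M=-24, D=7]  = -42.
Change = -26 − (-42) = 16.

16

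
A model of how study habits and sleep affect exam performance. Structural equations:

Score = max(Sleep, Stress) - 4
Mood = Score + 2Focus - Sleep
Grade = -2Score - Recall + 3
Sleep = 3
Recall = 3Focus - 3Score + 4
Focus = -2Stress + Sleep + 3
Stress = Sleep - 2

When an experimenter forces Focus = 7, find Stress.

1

Under do(Focus=7), the mechanism Focus = -2Stress + Sleep + 3 is discarded; Focus is fixed at 7.
Since Stress is not a descendant of the intervened variable, it is unaffected.
Stress = Sleep - 2  [with Sleep=3]  = 1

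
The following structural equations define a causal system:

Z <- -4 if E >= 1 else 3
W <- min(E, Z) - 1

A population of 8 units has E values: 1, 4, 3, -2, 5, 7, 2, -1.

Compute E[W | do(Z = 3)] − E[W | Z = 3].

Under do(Z=3), Z's equation is replaced by Z=3 for every unit. Per-unit W: 0, 2, 2, -3, 2, 2, 1, -2. Mean = 0.5.
Observing Z=3 restricts to units where Z's equation naturally yields 3: E ∈ {-2, -1}. In that subpopulation W = -3, -2, mean -2.5.
Difference = 0.5 − (-2.5) = 3.

3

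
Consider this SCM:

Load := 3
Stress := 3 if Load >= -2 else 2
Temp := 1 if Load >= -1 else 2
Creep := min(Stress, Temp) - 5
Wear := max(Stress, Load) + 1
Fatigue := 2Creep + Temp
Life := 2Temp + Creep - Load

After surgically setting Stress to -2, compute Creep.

-7

Under do(Stress=-2), the mechanism Stress := 3 if Load >= -2 else 2 is discarded; Stress is fixed at -2.
Temp = 1 if Load >= -1 else 2  [with Load=3]  = 1
Creep = min(Stress, Temp) - 5  [with Stress=-2, Temp=1]  = -7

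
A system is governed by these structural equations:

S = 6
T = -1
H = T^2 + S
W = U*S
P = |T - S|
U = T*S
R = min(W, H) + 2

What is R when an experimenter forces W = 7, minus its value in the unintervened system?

43

Intervening sets W = 7 and removes its equation (W = U*S).
H = T^2 + S  [with T=-1, S=6]  = 7
R = min(W, H) + 2  [with W=7, H=7]  = 9
Without intervention: H = T^2 + S  [with T=-1, S=6]  = 7; U = T*S  [with T=-1, S=6]  = -6; W = U*S  [with U=-6, S=6]  = -36; R = min(W, H) + 2  [with W=-36, H=7]  = -34.
Change = 9 − (-34) = 43.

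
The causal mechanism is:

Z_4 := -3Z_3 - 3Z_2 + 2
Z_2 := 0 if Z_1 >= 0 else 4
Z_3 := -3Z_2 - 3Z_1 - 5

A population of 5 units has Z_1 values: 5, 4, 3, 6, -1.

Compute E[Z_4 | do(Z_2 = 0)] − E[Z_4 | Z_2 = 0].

Under do(Z_2=0), Z_2's equation is replaced by Z_2=0 for every unit. Per-unit Z_4: 62, 53, 44, 71, 8. Mean = 47.6.
E[Z_4|Z_2=0] averages over only the 4 units with Z_2=0 (Z_1 = 5, 4, 3, 6): Z_4 = 62, 53, 44, 71, mean 57.5.
Difference = 47.6 − 57.5 = -9.9.

-9.9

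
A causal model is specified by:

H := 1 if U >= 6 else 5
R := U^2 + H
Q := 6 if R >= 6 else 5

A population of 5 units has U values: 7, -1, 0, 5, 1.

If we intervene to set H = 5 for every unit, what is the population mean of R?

do(H=5) breaks H's dependence on U. With H=5 fixed, R across the units is 54, 6, 5, 30, 6, mean 20.2.

20.2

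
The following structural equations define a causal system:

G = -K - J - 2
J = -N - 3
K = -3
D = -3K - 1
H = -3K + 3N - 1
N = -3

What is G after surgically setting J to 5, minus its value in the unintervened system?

-5

Intervening sets J = 5 and removes its equation (J = -N - 3).
G = -K - J - 2  [with K=-3, J=5]  = -4
Without intervention: J = -N - 3  [with N=-3]  = 0; G = -K - J - 2  [with K=-3, J=0]  = 1.
Change = -4 − 1 = -5.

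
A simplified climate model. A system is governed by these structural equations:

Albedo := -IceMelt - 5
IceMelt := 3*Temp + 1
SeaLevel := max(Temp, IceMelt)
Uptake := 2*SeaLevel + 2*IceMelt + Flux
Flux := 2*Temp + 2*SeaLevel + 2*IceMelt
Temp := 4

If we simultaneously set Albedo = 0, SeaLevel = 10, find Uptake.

100

Setting Albedo = 0, SeaLevel = 10 by intervention discards those variables' equations.
IceMelt = 3*Temp + 1  [with Temp=4]  = 13
Flux = 2*Temp + 2*SeaLevel + 2*IceMelt  [with Temp=4, SeaLevel=10, IceMelt=13]  = 54
Uptake = 2*SeaLevel + 2*IceMelt + Flux  [with SeaLevel=10, IceMelt=13, Flux=54]  = 100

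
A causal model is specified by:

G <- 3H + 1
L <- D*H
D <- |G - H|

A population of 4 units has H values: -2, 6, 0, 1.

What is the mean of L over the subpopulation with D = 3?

-1.5

E[L|D=3] averages over only the 2 units with D=3 (H = -2, 1): L = -6, 3, mean -1.5.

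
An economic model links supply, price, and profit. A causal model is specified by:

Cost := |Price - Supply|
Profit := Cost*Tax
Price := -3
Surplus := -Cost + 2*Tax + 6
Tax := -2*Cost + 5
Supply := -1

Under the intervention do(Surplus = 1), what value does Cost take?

do(Surplus=1) replaces the equation Surplus := -Cost + 2*Tax + 6 with the constant Surplus = 1.
Cost is not downstream of the intervention, so its value is determined by the original equations.
Cost = |Price - Supply|  [with Price=-3, Supply=-1]  = 2

2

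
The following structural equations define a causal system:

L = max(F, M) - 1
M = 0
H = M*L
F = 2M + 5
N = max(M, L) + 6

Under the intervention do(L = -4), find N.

The intervention breaks the incoming arrows to L: L = max(F, M) - 1 no longer applies, and L = -4.
N = max(M, L) + 6  [with M=0, L=-4]  = 6

6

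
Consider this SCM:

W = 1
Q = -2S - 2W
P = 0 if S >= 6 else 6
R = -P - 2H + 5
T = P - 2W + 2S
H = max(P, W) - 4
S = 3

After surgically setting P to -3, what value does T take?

1

The intervention breaks the incoming arrows to P: P = 0 if S >= 6 else 6 no longer applies, and P = -3.
T = P - 2W + 2S  [with P=-3, W=1, S=3]  = 1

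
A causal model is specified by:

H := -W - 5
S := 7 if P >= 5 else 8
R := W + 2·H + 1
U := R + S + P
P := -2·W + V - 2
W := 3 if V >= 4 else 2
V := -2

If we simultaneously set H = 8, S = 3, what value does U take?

Under do(H = 8, S = 3), each intervened variable's structural equation is replaced by its fixed value.
W = 3 if V >= 4 else 2  [with V=-2]  = 2
R = W + 2·H + 1  [with W=2, H=8]  = 19
P = -2·W + V - 2  [with W=2, V=-2]  = -8
U = R + S + P  [with R=19, S=3, P=-8]  = 14

14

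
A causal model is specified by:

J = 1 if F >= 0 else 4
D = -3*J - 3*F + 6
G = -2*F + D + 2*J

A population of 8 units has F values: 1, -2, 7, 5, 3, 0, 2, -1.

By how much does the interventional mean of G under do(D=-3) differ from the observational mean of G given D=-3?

The intervention sets D=-3 in all 8 units regardless of F. Recomputing G per unit gives -3, 9, -15, -11, -7, -1, -5, 7; average -3.25.
Conditioning on D=-3 selects the 2 unit(s) with F ∈ {2, -1}. Their G values: -5, 7. Mean = 1.
Difference = -3.25 − 1 = -4.25.

-4.25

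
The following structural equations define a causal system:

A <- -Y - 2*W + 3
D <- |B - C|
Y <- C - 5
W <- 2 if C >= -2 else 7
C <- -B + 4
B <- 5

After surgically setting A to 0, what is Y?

-6

do(A=0) replaces the equation A <- -Y - 2*W + 3 with the constant A = 0.
No directed path runs from A to Y, so Y keeps its natural value.
C = -B + 4  [with B=5]  = -1
Y = C - 5  [with C=-1]  = -6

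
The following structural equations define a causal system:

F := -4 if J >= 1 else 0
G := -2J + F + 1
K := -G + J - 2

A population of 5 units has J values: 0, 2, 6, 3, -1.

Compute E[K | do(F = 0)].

3

Under do(F=0), F's equation is replaced by F=0 for every unit. Per-unit K: -3, 3, 15, 6, -6. Mean = 3.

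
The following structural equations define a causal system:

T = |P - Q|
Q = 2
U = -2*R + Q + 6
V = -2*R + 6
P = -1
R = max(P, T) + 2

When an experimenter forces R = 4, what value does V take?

-2

Under do(R=4), the mechanism R = max(P, T) + 2 is discarded; R is fixed at 4.
V = -2*R + 6  [with R=4]  = -2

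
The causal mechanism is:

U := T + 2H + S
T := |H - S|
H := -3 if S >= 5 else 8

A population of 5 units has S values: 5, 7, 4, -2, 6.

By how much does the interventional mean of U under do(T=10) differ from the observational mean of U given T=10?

do(T=10) breaks T's dependence on S. With T=10 fixed, U across the units is 9, 11, 30, 24, 10, mean 16.8.
Conditioning on T=10 selects the 2 unit(s) with S ∈ {7, -2}. Their U values: 11, 24. Mean = 17.5.
Difference = 16.8 − 17.5 = -0.7.

-0.7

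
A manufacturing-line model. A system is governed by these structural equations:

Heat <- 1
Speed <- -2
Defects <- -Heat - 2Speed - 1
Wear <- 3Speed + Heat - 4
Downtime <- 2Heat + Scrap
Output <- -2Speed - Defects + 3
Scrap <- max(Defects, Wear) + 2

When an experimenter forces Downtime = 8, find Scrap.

4

The intervention breaks the incoming arrows to Downtime: Downtime <- 2Heat + Scrap no longer applies, and Downtime = 8.
Scrap is not downstream of the intervention, so its value is determined by the original equations.
Wear = 3Speed + Heat - 4  [with Speed=-2, Heat=1]  = -9
Defects = -Heat - 2Speed - 1  [with Heat=1, Speed=-2]  = 2
Scrap = max(Defects, Wear) + 2  [with Defects=2, Wear=-9]  = 4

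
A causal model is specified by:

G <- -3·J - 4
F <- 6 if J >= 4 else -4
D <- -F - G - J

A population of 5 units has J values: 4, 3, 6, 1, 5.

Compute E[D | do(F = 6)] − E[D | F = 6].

Under do(F=6), F's equation is replaced by F=6 for every unit. Per-unit D: 6, 4, 10, 0, 8. Mean = 5.6.
E[D|F=6] averages over only the 3 units with F=6 (J = 4, 6, 5): D = 6, 10, 8, mean 8.
Difference = 5.6 − 8 = -2.4.

-2.4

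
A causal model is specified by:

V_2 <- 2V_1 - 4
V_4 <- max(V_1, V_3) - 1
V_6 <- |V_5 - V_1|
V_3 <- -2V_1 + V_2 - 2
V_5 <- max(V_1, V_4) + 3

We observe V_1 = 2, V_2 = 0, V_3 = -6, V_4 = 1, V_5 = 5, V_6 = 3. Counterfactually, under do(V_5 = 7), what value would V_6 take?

The intervention breaks the incoming arrows to V_5: V_5 <- max(V_1, V_4) + 3 no longer applies, and V_5 = 7.
V_6 = |V_5 - V_1|  [with V_5=7, V_1=2]  = 5

5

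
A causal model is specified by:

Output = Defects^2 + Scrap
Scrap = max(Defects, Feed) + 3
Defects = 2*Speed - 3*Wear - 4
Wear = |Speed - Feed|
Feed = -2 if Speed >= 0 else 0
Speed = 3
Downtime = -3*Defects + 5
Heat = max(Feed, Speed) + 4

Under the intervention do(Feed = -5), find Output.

Under do(Feed=-5), the mechanism Feed = -2 if Speed >= 0 else 0 is discarded; Feed is fixed at -5.
Wear = |Speed - Feed|  [with Speed=3, Feed=-5]  = 8
Defects = 2*Speed - 3*Wear - 4  [with Speed=3, Wear=8]  = -22
Scrap = max(Defects, Feed) + 3  [with Defects=-22, Feed=-5]  = -2
Output = Defects^2 + Scrap  [with Defects=-22, Scrap=-2]  = 482

482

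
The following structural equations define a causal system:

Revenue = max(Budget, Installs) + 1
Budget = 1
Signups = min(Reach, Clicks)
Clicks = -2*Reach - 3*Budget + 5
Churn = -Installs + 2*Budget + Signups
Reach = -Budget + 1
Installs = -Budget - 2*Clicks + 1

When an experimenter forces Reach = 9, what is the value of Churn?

Under do(Reach=9), the mechanism Reach = -Budget + 1 is discarded; Reach is fixed at 9.
Clicks = -2*Reach - 3*Budget + 5  [with Reach=9, Budget=1]  = -16
Installs = -Budget - 2*Clicks + 1  [with Budget=1, Clicks=-16]  = 32
Signups = min(Reach, Clicks)  [with Reach=9, Clicks=-16]  = -16
Churn = -Installs + 2*Budget + Signups  [with Installs=32, Budget=1, Signups=-16]  = -46

-46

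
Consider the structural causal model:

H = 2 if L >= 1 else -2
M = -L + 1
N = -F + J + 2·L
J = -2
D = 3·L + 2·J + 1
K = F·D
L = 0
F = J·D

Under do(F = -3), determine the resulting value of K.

9

do(F=-3) replaces the equation F = J·D with the constant F = -3.
D = 3·L + 2·J + 1  [with L=0, J=-2]  = -3
K = F·D  [with F=-3, D=-3]  = 9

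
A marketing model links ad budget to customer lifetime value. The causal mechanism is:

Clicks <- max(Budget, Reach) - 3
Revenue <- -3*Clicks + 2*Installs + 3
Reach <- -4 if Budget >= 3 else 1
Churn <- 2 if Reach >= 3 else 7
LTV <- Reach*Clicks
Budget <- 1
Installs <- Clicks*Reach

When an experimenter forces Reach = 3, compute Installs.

0

Under do(Reach=3), the mechanism Reach <- -4 if Budget >= 3 else 1 is discarded; Reach is fixed at 3.
Clicks = max(Budget, Reach) - 3  [with Budget=1, Reach=3]  = 0
Installs = Clicks*Reach  [with Clicks=0, Reach=3]  = 0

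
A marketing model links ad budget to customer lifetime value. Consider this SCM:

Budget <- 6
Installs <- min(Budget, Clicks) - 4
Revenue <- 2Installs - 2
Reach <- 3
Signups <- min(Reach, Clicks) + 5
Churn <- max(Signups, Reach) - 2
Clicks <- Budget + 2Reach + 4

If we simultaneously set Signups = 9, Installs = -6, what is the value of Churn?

Setting Signups = 9, Installs = -6 by intervention discards those variables' equations.
Churn = max(Signups, Reach) - 2  [with Signups=9, Reach=3]  = 7

7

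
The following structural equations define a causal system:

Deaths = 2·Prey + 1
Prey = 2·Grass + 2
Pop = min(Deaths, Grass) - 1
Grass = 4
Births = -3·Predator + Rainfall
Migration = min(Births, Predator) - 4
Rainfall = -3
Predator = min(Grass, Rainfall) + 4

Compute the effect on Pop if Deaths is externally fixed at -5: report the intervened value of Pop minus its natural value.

Intervening sets Deaths = -5 and removes its equation (Deaths = 2·Prey + 1).
Pop = min(Deaths, Grass) - 1  [with Deaths=-5, Grass=4]  = -6
Without intervention: Prey = 2·Grass + 2  [with Grass=4]  = 10; Deaths = 2·Prey + 1  [with Prey=10]  = 21; Pop = min(Deaths, Grass) - 1  [with Deaths=21, Grass=4]  = 3.
Change = -6 − 3 = -9.

-9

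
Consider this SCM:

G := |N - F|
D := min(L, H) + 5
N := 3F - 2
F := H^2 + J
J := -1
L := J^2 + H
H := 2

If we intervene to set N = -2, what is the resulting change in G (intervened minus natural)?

1

Intervening sets N = -2 and removes its equation (N := 3F - 2).
F = H^2 + J  [with H=2, J=-1]  = 3
G = |N - F|  [with N=-2, F=3]  = 5
Without intervention: F = H^2 + J  [with H=2, J=-1]  = 3; N = 3F - 2  [with F=3]  = 7; G = |N - F|  [with N=7, F=3]  = 4.
Change = 5 − 4 = 1.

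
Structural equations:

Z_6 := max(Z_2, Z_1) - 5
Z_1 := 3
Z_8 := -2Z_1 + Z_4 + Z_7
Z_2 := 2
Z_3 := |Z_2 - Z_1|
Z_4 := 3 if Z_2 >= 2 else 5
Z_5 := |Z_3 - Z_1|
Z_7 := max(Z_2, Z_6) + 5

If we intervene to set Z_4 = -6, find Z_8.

do(Z_4=-6) replaces the equation Z_4 := 3 if Z_2 >= 2 else 5 with the constant Z_4 = -6.
Z_6 = max(Z_2, Z_1) - 5  [with Z_2=2, Z_1=3]  = -2
Z_7 = max(Z_2, Z_6) + 5  [with Z_2=2, Z_6=-2]  = 7
Z_8 = -2Z_1 + Z_4 + Z_7  [with Z_1=3, Z_4=-6, Z_7=7]  = -5

-5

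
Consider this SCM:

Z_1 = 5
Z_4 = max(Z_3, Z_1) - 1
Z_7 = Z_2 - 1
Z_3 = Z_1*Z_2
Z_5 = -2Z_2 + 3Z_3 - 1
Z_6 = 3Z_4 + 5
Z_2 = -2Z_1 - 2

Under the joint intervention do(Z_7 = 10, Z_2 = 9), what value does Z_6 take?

137

Under do(Z_7 = 10, Z_2 = 9), each intervened variable's structural equation is replaced by its fixed value.
Z_3 = Z_1*Z_2  [with Z_1=5, Z_2=9]  = 45
Z_4 = max(Z_3, Z_1) - 1  [with Z_3=45, Z_1=5]  = 44
Z_6 = 3Z_4 + 5  [with Z_4=44]  = 137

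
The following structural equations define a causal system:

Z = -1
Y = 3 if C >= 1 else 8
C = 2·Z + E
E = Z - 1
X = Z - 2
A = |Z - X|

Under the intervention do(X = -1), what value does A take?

The intervention breaks the incoming arrows to X: X = Z - 2 no longer applies, and X = -1.
A = |Z - X|  [with Z=-1, X=-1]  = 0

0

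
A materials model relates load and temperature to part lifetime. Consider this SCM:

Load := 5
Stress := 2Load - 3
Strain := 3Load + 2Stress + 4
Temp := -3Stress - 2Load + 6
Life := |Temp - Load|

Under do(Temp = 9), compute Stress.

7

The intervention breaks the incoming arrows to Temp: Temp := -3Stress - 2Load + 6 no longer applies, and Temp = 9.
Since Stress is not a descendant of the intervened variable, it is unaffected.
Stress = 2Load - 3  [with Load=5]  = 7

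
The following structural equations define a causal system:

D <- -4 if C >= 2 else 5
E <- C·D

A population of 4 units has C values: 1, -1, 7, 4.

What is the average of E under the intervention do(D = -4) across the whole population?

-11

Every unit gets D=-4 under the intervention. E values become -4, 4, -28, -16; E[E|do(D=-4)] = -11.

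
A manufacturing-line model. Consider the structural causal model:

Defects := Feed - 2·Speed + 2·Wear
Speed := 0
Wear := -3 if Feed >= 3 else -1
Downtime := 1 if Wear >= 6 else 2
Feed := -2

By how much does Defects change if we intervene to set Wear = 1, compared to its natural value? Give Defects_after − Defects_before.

The intervention breaks the incoming arrows to Wear: Wear := -3 if Feed >= 3 else -1 no longer applies, and Wear = 1.
Defects = Feed - 2·Speed + 2·Wear  [with Feed=-2, Speed=0, Wear=1]  = 0
Without intervention: Wear = -3 if Feed >= 3 else -1  [with Feed=-2]  = -1; Defects = Feed - 2·Speed + 2·Wear  [with Feed=-2, Speed=0, Wear=-1]  = -4.
Change = 0 − (-4) = 4.

4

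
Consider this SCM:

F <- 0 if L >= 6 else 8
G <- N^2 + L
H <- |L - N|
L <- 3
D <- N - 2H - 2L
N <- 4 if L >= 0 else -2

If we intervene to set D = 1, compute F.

8

The intervention breaks the incoming arrows to D: D <- N - 2H - 2L no longer applies, and D = 1.
Since F is not a descendant of the intervened variable, it is unaffected.
F = 0 if L >= 6 else 8  [with L=3]  = 8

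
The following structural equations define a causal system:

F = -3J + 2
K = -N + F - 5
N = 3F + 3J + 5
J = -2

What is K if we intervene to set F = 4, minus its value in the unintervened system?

Under do(F=4), the mechanism F = -3J + 2 is discarded; F is fixed at 4.
N = 3F + 3J + 5  [with F=4, J=-2]  = 11
K = -N + F - 5  [with N=11, F=4]  = -12
Without intervention: F = -3J + 2  [with J=-2]  = 8; N = 3F + 3J + 5  [with F=8, J=-2]  = 23; K = -N + F - 5  [with N=23, F=8]  = -20.
Change = -12 − (-20) = 8.

8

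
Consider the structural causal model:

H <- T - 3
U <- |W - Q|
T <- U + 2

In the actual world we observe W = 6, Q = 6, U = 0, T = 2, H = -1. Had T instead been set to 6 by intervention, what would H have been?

Intervening sets T = 6 and removes its equation (T <- U + 2).
H = T - 3  [with T=6]  = 3

3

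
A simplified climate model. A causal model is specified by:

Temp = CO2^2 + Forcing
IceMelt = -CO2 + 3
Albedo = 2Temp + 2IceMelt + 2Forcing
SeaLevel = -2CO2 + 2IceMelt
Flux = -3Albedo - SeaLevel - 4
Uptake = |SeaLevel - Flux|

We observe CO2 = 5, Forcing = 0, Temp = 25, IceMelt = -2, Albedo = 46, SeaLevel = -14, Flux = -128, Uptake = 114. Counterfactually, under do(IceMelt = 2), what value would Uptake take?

154

do(IceMelt=2) replaces the equation IceMelt = -CO2 + 3 with the constant IceMelt = 2.
Temp = CO2^2 + Forcing  [with CO2=5, Forcing=0]  = 25
Albedo = 2Temp + 2IceMelt + 2Forcing  [with Temp=25, IceMelt=2, Forcing=0]  = 54
SeaLevel = -2CO2 + 2IceMelt  [with CO2=5, IceMelt=2]  = -6
Flux = -3Albedo - SeaLevel - 4  [with Albedo=54, SeaLevel=-6]  = -160
Uptake = |SeaLevel - Flux|  [with SeaLevel=-6, Flux=-160]  = 154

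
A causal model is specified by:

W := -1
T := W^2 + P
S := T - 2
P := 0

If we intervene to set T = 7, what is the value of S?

The intervention breaks the incoming arrows to T: T := W^2 + P no longer applies, and T = 7.
S = T - 2  [with T=7]  = 5

5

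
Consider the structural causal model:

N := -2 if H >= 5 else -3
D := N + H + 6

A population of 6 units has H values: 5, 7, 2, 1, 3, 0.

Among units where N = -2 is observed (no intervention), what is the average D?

E[D|N=-2] averages over only the 2 units with N=-2 (H = 5, 7): D = 9, 11, mean 10.

10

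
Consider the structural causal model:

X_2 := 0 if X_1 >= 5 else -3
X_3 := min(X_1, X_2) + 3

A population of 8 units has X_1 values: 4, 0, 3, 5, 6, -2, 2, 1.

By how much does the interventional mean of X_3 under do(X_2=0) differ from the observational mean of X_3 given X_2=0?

-0.25

Every unit gets X_2=0 under the intervention. X_3 values become 3, 3, 3, 3, 3, 1, 3, 3; E[X_3|do(X_2=0)] = 2.75.
E[X_3|X_2=0] averages over only the 2 units with X_2=0 (X_1 = 5, 6): X_3 = 3, 3, mean 3.
Difference = 2.75 − 3 = -0.25.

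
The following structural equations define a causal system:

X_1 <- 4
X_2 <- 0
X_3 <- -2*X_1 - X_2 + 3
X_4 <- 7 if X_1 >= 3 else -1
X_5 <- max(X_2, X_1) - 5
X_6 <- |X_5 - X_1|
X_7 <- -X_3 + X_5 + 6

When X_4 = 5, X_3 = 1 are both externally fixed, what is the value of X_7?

The joint intervention fixes X_4 = 5, X_3 = 1, removing each variable's own equation.
X_5 = max(X_2, X_1) - 5  [with X_2=0, X_1=4]  = -1
X_7 = -X_3 + X_5 + 6  [with X_3=1, X_5=-1]  = 4

4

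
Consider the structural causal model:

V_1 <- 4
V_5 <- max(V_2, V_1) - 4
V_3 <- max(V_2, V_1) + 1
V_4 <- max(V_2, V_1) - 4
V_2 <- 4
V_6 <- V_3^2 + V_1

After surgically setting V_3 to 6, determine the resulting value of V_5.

do(V_3=6) replaces the equation V_3 <- max(V_2, V_1) + 1 with the constant V_3 = 6.
V_5 is not downstream of the intervention, so its value is determined by the original equations.
V_5 = max(V_2, V_1) - 4  [with V_2=4, V_1=4]  = 0

0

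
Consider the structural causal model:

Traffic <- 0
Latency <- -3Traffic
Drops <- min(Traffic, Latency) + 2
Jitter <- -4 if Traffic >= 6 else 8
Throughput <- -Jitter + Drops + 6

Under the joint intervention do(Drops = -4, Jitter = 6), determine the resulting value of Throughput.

-4

Setting Drops = -4, Jitter = 6 by intervention discards those variables' equations.
Throughput = -Jitter + Drops + 6  [with Jitter=6, Drops=-4]  = -4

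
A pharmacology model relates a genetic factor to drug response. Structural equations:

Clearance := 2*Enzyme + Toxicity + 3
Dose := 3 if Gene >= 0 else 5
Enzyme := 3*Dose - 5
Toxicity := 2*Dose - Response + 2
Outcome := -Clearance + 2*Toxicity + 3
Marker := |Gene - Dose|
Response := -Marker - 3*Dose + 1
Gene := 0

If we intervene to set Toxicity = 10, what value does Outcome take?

2

Intervening sets Toxicity = 10 and removes its equation (Toxicity := 2*Dose - Response + 2).
Dose = 3 if Gene >= 0 else 5  [with Gene=0]  = 3
Enzyme = 3*Dose - 5  [with Dose=3]  = 4
Clearance = 2*Enzyme + Toxicity + 3  [with Enzyme=4, Toxicity=10]  = 21
Outcome = -Clearance + 2*Toxicity + 3  [with Clearance=21, Toxicity=10]  = 2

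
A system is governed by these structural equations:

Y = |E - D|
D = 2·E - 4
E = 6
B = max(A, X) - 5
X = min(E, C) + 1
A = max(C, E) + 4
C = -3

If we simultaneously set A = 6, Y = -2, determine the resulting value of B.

1

Under do(A = 6, Y = -2), each intervened variable's structural equation is replaced by its fixed value.
X = min(E, C) + 1  [with E=6, C=-3]  = -2
B = max(A, X) - 5  [with A=6, X=-2]  = 1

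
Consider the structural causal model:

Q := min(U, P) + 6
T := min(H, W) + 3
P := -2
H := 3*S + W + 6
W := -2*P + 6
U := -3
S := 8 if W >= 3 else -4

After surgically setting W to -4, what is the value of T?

The intervention breaks the incoming arrows to W: W := -2*P + 6 no longer applies, and W = -4.
S = 8 if W >= 3 else -4  [with W=-4]  = -4
H = 3*S + W + 6  [with S=-4, W=-4]  = -10
T = min(H, W) + 3  [with H=-10, W=-4]  = -7

-7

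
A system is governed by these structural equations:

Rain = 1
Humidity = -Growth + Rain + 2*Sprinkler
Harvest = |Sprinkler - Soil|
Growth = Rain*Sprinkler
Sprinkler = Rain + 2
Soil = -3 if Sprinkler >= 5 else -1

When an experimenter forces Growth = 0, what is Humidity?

Intervening sets Growth = 0 and removes its equation (Growth = Rain*Sprinkler).
Sprinkler = Rain + 2  [with Rain=1]  = 3
Humidity = -Growth + Rain + 2*Sprinkler  [with Growth=0, Rain=1, Sprinkler=3]  = 7

7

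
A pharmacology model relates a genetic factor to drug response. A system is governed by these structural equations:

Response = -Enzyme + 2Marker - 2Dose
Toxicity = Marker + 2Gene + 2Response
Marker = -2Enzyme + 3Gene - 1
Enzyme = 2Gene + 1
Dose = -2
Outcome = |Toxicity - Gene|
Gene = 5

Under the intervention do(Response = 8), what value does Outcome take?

Under do(Response=8), the mechanism Response = -Enzyme + 2Marker - 2Dose is discarded; Response is fixed at 8.
Enzyme = 2Gene + 1  [with Gene=5]  = 11
Marker = -2Enzyme + 3Gene - 1  [with Enzyme=11, Gene=5]  = -8
Toxicity = Marker + 2Gene + 2Response  [with Marker=-8, Gene=5, Response=8]  = 18
Outcome = |Toxicity - Gene|  [with Toxicity=18, Gene=5]  = 13

13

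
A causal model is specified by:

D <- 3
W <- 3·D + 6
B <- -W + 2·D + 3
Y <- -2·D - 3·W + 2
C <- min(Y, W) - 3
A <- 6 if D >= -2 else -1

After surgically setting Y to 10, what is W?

15

The intervention breaks the incoming arrows to Y: Y <- -2·D - 3·W + 2 no longer applies, and Y = 10.
Since W is not a descendant of the intervened variable, it is unaffected.
W = 3·D + 6  [with D=3]  = 15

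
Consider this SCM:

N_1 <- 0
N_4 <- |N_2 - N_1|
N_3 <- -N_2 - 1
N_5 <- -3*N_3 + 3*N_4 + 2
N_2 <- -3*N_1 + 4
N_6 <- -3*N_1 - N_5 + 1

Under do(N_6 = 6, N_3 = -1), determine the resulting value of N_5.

Under do(N_6 = 6, N_3 = -1), each intervened variable's structural equation is replaced by its fixed value.
N_2 = -3*N_1 + 4  [with N_1=0]  = 4
N_4 = |N_2 - N_1|  [with N_2=4, N_1=0]  = 4
N_5 = -3*N_3 + 3*N_4 + 2  [with N_3=-1, N_4=4]  = 17

17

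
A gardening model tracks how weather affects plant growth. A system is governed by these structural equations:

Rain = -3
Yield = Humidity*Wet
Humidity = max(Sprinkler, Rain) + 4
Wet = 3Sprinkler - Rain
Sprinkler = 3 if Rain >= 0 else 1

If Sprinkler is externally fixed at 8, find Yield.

do(Sprinkler=8) replaces the equation Sprinkler = 3 if Rain >= 0 else 1 with the constant Sprinkler = 8.
Wet = 3Sprinkler - Rain  [with Sprinkler=8, Rain=-3]  = 27
Humidity = max(Sprinkler, Rain) + 4  [with Sprinkler=8, Rain=-3]  = 12
Yield = Humidity*Wet  [with Humidity=12, Wet=27]  = 324

324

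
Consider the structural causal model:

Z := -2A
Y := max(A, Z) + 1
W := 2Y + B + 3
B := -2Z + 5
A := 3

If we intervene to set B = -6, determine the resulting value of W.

Intervening sets B = -6 and removes its equation (B := -2Z + 5).
Z = -2A  [with A=3]  = -6
Y = max(A, Z) + 1  [with A=3, Z=-6]  = 4
W = 2Y + B + 3  [with Y=4, B=-6]  = 5

5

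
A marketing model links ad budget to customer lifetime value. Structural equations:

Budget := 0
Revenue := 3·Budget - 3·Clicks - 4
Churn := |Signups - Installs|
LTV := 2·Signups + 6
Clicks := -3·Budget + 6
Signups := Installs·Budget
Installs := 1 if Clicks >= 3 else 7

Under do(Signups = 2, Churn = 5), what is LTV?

10

Under do(Signups = 2, Churn = 5), each intervened variable's structural equation is replaced by its fixed value.
LTV = 2·Signups + 6  [with Signups=2]  = 10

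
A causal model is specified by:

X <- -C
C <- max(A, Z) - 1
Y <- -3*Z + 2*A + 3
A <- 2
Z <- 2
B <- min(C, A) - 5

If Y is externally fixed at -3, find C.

The intervention breaks the incoming arrows to Y: Y <- -3*Z + 2*A + 3 no longer applies, and Y = -3.
C is not downstream of the intervention, so its value is determined by the original equations.
C = max(A, Z) - 1  [with A=2, Z=2]  = 1

1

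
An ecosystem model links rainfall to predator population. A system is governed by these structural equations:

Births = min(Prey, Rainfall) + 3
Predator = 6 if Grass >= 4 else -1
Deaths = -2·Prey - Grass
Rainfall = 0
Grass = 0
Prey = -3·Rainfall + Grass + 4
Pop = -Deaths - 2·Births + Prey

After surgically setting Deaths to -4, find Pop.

Intervening sets Deaths = -4 and removes its equation (Deaths = -2·Prey - Grass).
Prey = -3·Rainfall + Grass + 4  [with Rainfall=0, Grass=0]  = 4
Births = min(Prey, Rainfall) + 3  [with Prey=4, Rainfall=0]  = 3
Pop = -Deaths - 2·Births + Prey  [with Deaths=-4, Births=3, Prey=4]  = 2

2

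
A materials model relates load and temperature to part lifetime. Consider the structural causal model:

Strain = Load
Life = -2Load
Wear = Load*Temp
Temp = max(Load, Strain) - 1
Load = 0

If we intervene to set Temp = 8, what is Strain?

Under do(Temp=8), the mechanism Temp = max(Load, Strain) - 1 is discarded; Temp is fixed at 8.
Since Strain is not a descendant of the intervened variable, it is unaffected.
Strain = Load  [with Load=0]  = 0

0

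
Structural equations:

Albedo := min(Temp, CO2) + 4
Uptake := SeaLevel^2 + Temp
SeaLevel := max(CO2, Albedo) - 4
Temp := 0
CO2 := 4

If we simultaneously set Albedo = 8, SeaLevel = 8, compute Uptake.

64

Setting Albedo = 8, SeaLevel = 8 by intervention discards those variables' equations.
Uptake = SeaLevel^2 + Temp  [with SeaLevel=8, Temp=0]  = 64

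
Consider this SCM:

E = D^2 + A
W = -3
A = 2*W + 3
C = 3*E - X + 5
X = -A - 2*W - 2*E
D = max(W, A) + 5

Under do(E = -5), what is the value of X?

Intervening sets E = -5 and removes its equation (E = D^2 + A).
A = 2*W + 3  [with W=-3]  = -3
X = -A - 2*W - 2*E  [with A=-3, W=-3, E=-5]  = 19

19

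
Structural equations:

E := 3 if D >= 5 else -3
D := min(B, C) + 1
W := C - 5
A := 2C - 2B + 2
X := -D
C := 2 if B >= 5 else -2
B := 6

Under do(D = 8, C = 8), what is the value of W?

3

The joint intervention fixes D = 8, C = 8, removing each variable's own equation.
W = C - 5  [with C=8]  = 3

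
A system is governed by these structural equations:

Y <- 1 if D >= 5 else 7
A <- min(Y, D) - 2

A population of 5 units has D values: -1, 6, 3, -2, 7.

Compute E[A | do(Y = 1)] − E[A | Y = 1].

Under do(Y=1), Y's equation is replaced by Y=1 for every unit. Per-unit A: -3, -1, -1, -4, -1. Mean = -2.
E[A|Y=1] averages over only the 2 units with Y=1 (D = 6, 7): A = -1, -1, mean -1.
Difference = -2 − (-1) = -1.

-1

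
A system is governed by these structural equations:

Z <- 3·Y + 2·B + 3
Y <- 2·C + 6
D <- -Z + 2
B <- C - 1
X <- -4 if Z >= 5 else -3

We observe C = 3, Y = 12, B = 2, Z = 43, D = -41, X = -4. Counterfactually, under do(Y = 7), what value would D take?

-26

do(Y=7) replaces the equation Y <- 2·C + 6 with the constant Y = 7.
B = C - 1  [with C=3]  = 2
Z = 3·Y + 2·B + 3  [with Y=7, B=2]  = 28
D = -Z + 2  [with Z=28]  = -26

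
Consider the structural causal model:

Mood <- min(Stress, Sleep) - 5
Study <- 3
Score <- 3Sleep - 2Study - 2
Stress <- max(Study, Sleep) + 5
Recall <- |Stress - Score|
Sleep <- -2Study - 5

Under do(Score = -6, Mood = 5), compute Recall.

The joint intervention fixes Score = -6, Mood = 5, removing each variable's own equation.
Sleep = -2Study - 5  [with Study=3]  = -11
Stress = max(Study, Sleep) + 5  [with Study=3, Sleep=-11]  = 8
Recall = |Stress - Score|  [with Stress=8, Score=-6]  = 14

14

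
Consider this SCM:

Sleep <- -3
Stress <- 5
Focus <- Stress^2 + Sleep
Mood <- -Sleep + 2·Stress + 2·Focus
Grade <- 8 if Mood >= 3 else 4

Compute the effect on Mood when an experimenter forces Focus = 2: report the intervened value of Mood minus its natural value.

The intervention breaks the incoming arrows to Focus: Focus <- Stress^2 + Sleep no longer applies, and Focus = 2.
Mood = -Sleep + 2·Stress + 2·Focus  [with Sleep=-3, Stress=5, Focus=2]  = 17
Without intervention: Focus = Stress^2 + Sleep  [with Stress=5, Sleep=-3]  = 22; Mood = -Sleep + 2·Stress + 2·Focus  [with Sleep=-3, Stress=5, Focus=22]  = 57.
Change = 17 − 57 = -40.

-40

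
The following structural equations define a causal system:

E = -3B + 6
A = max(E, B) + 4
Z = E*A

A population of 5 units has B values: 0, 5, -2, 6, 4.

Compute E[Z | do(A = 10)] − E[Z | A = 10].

12

do(A=10) breaks A's dependence on B. With A=10 fixed, Z across the units is 60, -90, 120, -120, -60, mean -18.
Observing A=10 restricts to units where A's equation naturally yields 10: B ∈ {0, 6}. In that subpopulation Z = 60, -120, mean -30.
Difference = -18 − (-30) = 12.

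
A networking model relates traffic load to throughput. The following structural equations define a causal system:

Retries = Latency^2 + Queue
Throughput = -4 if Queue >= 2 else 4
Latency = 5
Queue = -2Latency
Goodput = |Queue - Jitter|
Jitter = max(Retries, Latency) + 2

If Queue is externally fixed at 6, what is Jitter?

Under do(Queue=6), the mechanism Queue = -2Latency is discarded; Queue is fixed at 6.
Retries = Latency^2 + Queue  [with Latency=5, Queue=6]  = 31
Jitter = max(Retries, Latency) + 2  [with Retries=31, Latency=5]  = 33

33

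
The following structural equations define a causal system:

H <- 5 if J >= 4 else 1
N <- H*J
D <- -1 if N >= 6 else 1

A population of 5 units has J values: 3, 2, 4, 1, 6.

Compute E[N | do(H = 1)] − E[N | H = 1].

The intervention sets H=1 in all 5 units regardless of J. Recomputing N per unit gives 3, 2, 4, 1, 6; average 3.2.
Observing H=1 restricts to units where H's equation naturally yields 1: J ∈ {3, 2, 1}. In that subpopulation N = 3, 2, 1, mean 2.
Difference = 3.2 − 2 = 1.2.

1.2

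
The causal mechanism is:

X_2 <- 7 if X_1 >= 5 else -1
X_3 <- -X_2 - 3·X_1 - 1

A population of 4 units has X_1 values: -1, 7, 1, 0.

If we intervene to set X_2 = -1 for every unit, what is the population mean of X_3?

-5.25

Every unit gets X_2=-1 under the intervention. X_3 values become 3, -21, -3, 0; E[X_3|do(X_2=-1)] = -5.25.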